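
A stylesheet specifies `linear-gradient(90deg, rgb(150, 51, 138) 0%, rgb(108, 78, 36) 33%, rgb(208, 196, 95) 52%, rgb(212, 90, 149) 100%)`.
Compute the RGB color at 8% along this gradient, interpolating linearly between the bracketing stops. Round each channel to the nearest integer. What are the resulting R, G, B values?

8% lies between the 0% and 33% stops, so the local fraction is t = (8 − 0)/(33 − 0) = 8/33 ≈ 0.2424.
R = 150 + 0.2424 × (108 − 150) = 139.819 → 140
G = 51 + 0.2424 × (78 − 51) = 57.545 → 58
B = 138 + 0.2424 × (36 − 138) = 113.275 → 113

(140, 58, 113)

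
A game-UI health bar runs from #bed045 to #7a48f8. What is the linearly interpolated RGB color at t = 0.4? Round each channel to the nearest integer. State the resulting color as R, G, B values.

(163, 154, 141)

#bed045 → (190, 208, 69); #7a48f8 → (122, 72, 248).
R = 190 + 0.4 × (122 − 190) = 190 + 0.4 × -68 = 162.8 → 163
G = 208 + 0.4 × (72 − 208) = 208 + 0.4 × -136 = 153.6 → 154
B = 69 + 0.4 × (248 − 69) = 69 + 0.4 × 179 = 140.6 → 141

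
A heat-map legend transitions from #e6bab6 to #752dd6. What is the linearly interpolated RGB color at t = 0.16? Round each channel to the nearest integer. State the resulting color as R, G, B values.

#e6bab6 → (230, 186, 182); #752dd6 → (117, 45, 214).
R = 230 + 0.16 × (117 − 230) = 230 + 0.16 × -113 = 211.92 → 212
G = 186 + 0.16 × (45 − 186) = 186 + 0.16 × -141 = 163.44 → 163
B = 182 + 0.16 × (214 − 182) = 182 + 0.16 × 32 = 187.12 → 187

(212, 163, 187)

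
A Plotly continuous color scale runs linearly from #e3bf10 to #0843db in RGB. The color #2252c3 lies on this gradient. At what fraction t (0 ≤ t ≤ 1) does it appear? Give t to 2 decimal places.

0.88

Invert the lerp on the R channel (largest span, 219): t = (34 − 227) / (8 − 227) = -193/-219 = 0.88128.
Check on G: (82 − 191)/(67 − 191) = 0.879 ✓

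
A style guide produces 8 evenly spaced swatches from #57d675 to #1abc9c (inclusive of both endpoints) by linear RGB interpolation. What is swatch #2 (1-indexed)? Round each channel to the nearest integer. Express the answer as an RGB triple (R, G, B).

With 8 swatches and endpoints inclusive, swatch 2 sits at t = (2 − 1)/(8 − 1) = 1/7 ≈ 0.1429.
#57d675 → (87, 214, 117); #1abc9c → (26, 188, 156).
R = 87 + 0.1429 × (26 − 87) = 78.283 → 78
G = 214 + 0.1429 × (188 − 214) = 210.285 → 210
B = 117 + 0.1429 × (156 − 117) = 122.573 → 123

(78, 210, 123)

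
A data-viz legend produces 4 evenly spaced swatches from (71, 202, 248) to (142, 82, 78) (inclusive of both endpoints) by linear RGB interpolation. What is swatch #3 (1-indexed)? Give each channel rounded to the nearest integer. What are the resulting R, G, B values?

With 4 swatches and endpoints inclusive, swatch 3 sits at t = (3 − 1)/(4 − 1) = 2/3 ≈ 0.6667.
R = 71 + 0.6667 × (142 − 71) = 118.336 → 118
G = 202 + 0.6667 × (82 − 202) = 121.996 → 122
B = 248 + 0.6667 × (78 − 248) = 134.661 → 135

(118, 122, 135)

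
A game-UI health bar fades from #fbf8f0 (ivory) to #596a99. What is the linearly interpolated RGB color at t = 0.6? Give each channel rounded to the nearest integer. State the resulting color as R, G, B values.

#fbf8f0 → (251, 248, 240); #596a99 → (89, 106, 153).
R = 251 + 0.6 × (89 − 251) = 251 + 0.6 × -162 = 153.8 → 154
G = 248 + 0.6 × (106 − 248) = 248 + 0.6 × -142 = 162.8 → 163
B = 240 + 0.6 × (153 − 240) = 240 + 0.6 × -87 = 187.8 → 188
So the blended color is (154, 163, 188), about #9aa3bc.

(154, 163, 188)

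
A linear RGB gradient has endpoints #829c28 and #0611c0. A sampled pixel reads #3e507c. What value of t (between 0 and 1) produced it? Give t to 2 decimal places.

Invert the lerp on the B channel (largest span, 152): t = (124 − 40) / (192 − 40) = 84/152 = 0.55263.
Check on R: (62 − 130)/(6 − 130) = 0.5484 ✓

0.55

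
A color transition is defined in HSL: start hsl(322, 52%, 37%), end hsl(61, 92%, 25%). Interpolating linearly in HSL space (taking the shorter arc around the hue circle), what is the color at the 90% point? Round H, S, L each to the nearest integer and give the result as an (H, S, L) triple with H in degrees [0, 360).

Hue: 61 − 322 = -261°, but |-261| > 180 so the shorter arc goes the other way: Δh = -261 + 360 = 99°.
H = 322 + 0.9 × (99) = 411.1 → 411 → 411 mod 360 = 51°
S = 52 + 0.9 × (92 − 52) = 88 → 88%
L = 37 + 0.9 × (25 − 37) = 26.2 → 26%

(51, 88, 26)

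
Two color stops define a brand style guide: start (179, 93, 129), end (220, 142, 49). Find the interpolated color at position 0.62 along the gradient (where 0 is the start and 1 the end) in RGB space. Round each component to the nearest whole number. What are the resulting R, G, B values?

(204, 123, 79)

R = 179 + 0.62 × (220 − 179) = 179 + 0.62 × 41 = 204.42 → 204
G = 93 + 0.62 × (142 − 93) = 93 + 0.62 × 49 = 123.38 → 123
B = 129 + 0.62 × (49 − 129) = 129 + 0.62 × -80 = 79.4 → 79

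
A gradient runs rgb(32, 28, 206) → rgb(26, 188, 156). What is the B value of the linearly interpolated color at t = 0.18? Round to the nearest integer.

197

B = 206 + 0.18 × (156 − 206) = 197 → 197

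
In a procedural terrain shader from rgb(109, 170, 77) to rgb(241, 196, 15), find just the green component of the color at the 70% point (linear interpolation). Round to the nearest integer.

G = 170 + 0.7 × (196 − 170) = 188.2 → 188

188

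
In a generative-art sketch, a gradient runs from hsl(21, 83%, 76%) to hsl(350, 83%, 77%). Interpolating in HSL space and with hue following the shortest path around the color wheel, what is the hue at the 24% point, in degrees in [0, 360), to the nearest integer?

14

Hue: 350 − 21 = 329°, but |329| > 180 so the shorter arc goes the other way: Δh = 329 − 360 = -31°.
H = 21 + 0.24 × (-31) = 13.56 → 14°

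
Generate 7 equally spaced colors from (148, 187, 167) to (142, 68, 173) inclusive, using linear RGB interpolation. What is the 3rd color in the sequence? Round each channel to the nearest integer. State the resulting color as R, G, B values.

With 7 swatches and endpoints inclusive, swatch 3 sits at t = (3 − 1)/(7 − 1) = 2/6 ≈ 0.3333.
R = 148 + 0.3333 × (142 − 148) = 146 → 146
G = 187 + 0.3333 × (68 − 187) = 147.337 → 147
B = 167 + 0.3333 × (173 − 167) = 169 → 169

(146, 147, 169)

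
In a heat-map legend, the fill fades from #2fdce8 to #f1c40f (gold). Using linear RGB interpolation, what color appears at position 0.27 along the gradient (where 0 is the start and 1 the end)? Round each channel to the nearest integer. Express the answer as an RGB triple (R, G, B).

#2fdce8 → (47, 220, 232); #f1c40f → (241, 196, 15).
R = 47 + 0.27 × (241 − 47) = 47 + 0.27 × 194 = 99.38 → 99
G = 220 + 0.27 × (196 − 220) = 220 + 0.27 × -24 = 213.52 → 214
B = 232 + 0.27 × (15 − 232) = 232 + 0.27 × -217 = 173.41 → 173

(99, 214, 173)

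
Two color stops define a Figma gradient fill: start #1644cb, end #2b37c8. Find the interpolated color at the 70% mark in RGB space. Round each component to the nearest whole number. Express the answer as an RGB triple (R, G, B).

(37, 59, 201)

#1644cb → (22, 68, 203); #2b37c8 → (43, 55, 200).
70% corresponds to t = 0.7.
R = 22 + 0.7 × (43 − 22) = 22 + 0.7 × 21 = 36.7 → 37
G = 68 + 0.7 × (55 − 68) = 68 + 0.7 × -13 = 58.9 → 59
B = 203 + 0.7 × (200 − 203) = 203 + 0.7 × -3 = 200.9 → 201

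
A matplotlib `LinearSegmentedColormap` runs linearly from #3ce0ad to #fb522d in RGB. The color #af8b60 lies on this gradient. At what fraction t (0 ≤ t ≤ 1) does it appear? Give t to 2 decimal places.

Invert the lerp on the R channel (largest span, 191): t = (175 − 60) / (251 − 60) = 115/191 = 0.60209.
Check on G: (139 − 224)/(82 − 224) = 0.5986 ✓

0.60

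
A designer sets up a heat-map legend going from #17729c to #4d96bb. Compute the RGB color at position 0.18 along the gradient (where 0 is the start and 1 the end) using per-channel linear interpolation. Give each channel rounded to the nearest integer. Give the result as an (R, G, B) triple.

(33, 120, 162)

#17729c → (23, 114, 156); #4d96bb → (77, 150, 187).
R = 23 + 0.18 × (77 − 23) = 23 + 0.18 × 54 = 32.72 → 33
G = 114 + 0.18 × (150 − 114) = 114 + 0.18 × 36 = 120.48 → 120
B = 156 + 0.18 × (187 − 156) = 156 + 0.18 × 31 = 161.58 → 162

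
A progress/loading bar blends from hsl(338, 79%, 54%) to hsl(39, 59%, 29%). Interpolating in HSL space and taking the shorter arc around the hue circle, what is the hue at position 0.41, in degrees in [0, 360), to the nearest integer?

3

Hue: 39 − 338 = -299°, but |-299| > 180 so the shorter arc goes the other way: Δh = -299 + 360 = 61°.
H = 338 + 0.41 × (61) = 363.01 → 363 → 363 mod 360 = 3°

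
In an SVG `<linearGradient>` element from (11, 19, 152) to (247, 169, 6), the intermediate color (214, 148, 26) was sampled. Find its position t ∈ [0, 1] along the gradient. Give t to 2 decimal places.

0.86

Invert the lerp on the R channel (largest span, 236): t = (214 − 11) / (247 − 11) = 203/236 = 0.86017.
Check on G: (148 − 19)/(169 − 19) = 0.86 ✓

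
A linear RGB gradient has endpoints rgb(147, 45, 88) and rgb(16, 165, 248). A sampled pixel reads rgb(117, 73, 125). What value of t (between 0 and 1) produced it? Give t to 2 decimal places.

0.23

Invert the lerp on the B channel (largest span, 160): t = (125 − 88) / (248 − 88) = 37/160 = 0.23125.
Check on R: (117 − 147)/(16 − 147) = 0.229 ✓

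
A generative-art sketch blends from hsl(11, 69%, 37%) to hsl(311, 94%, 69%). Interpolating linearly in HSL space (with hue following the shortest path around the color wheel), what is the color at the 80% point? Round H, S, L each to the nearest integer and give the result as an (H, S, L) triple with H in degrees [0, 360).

Hue: 311 − 11 = 300°, but |300| > 180 so the shorter arc goes the other way: Δh = 300 − 360 = -60°.
H = 11 + 0.8 × (-60) = -37 → -37 → -37 mod 360 = 323°
S = 69 + 0.8 × (94 − 69) = 89 → 89%
L = 37 + 0.8 × (69 − 37) = 62.6 → 63%

(323, 89, 63)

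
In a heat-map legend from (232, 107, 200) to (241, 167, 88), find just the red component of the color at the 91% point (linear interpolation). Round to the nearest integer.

R = 232 + 0.91 × (241 − 232) = 240.19 → 240

240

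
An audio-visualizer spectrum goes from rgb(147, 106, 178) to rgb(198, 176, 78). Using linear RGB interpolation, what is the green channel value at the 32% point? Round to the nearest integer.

G = 106 + 0.32 × (176 − 106) = 128.4 → 128

128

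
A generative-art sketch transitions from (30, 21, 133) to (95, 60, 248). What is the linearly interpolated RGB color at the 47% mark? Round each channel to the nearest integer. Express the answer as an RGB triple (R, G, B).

47% corresponds to t = 0.47.
R = 30 + 0.47 × (95 − 30) = 30 + 0.47 × 65 = 60.55 → 61
G = 21 + 0.47 × (60 − 21) = 21 + 0.47 × 39 = 39.33 → 39
B = 133 + 0.47 × (248 − 133) = 133 + 0.47 × 115 = 187.05 → 187
So the blended color is (61, 39, 187), about #3d27bb.

(61, 39, 187)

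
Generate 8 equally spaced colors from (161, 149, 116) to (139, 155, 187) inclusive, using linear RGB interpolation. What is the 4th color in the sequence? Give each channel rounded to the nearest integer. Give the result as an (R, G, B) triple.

(152, 152, 146)

With 8 swatches and endpoints inclusive, swatch 4 sits at t = (4 − 1)/(8 − 1) = 3/7 ≈ 0.4286.
R = 161 + 0.4286 × (139 − 161) = 151.571 → 152
G = 149 + 0.4286 × (155 − 149) = 151.572 → 152
B = 116 + 0.4286 × (187 − 116) = 146.431 → 146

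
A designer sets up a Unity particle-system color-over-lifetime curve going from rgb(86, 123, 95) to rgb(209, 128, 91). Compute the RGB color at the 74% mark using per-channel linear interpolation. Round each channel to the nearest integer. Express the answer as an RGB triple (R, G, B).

(177, 127, 92)

74% corresponds to t = 0.74.
R = 86 + 0.74 × (209 − 86) = 86 + 0.74 × 123 = 177.02 → 177
G = 123 + 0.74 × (128 − 123) = 123 + 0.74 × 5 = 126.7 → 127
B = 95 + 0.74 × (91 − 95) = 95 + 0.74 × -4 = 92.04 → 92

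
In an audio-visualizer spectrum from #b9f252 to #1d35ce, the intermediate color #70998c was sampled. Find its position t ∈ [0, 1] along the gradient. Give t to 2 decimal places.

0.47

Invert the lerp on the G channel (largest span, 189): t = (153 − 242) / (53 − 242) = -89/-189 = 0.4709.
Check on R: (112 − 185)/(29 − 185) = 0.4679 ✓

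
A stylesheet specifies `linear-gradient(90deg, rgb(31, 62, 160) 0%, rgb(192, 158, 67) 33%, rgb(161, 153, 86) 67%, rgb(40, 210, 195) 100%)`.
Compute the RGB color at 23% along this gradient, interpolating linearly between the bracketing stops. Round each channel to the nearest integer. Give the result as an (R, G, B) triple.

23% lies between the 0% and 33% stops, so the local fraction is t = (23 − 0)/(33 − 0) = 23/33 ≈ 0.697.
R = 31 + 0.697 × (192 − 31) = 143.217 → 143
G = 62 + 0.697 × (158 − 62) = 128.912 → 129
B = 160 + 0.697 × (67 − 160) = 95.179 → 95

(143, 129, 95)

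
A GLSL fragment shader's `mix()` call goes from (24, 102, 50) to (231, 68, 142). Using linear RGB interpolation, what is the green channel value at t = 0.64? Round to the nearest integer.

80

G = 102 + 0.64 × (68 − 102) = 80.24 → 80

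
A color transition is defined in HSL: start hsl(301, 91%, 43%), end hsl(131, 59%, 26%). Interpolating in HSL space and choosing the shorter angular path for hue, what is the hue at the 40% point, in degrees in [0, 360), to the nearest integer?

Hue arc: Δh = 131 − 301 = -170° (|Δh| ≤ 180, already the shorter path).
H = 301 + 0.4 × (-170) = 233 → 233°

233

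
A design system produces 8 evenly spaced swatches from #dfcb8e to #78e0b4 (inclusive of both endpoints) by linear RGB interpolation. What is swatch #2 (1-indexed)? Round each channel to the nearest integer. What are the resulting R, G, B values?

(208, 206, 147)

With 8 swatches and endpoints inclusive, swatch 2 sits at t = (2 − 1)/(8 − 1) = 1/7 ≈ 0.1429.
#dfcb8e → (223, 203, 142); #78e0b4 → (120, 224, 180).
R = 223 + 0.1429 × (120 − 223) = 208.281 → 208
G = 203 + 0.1429 × (224 − 203) = 206.001 → 206
B = 142 + 0.1429 × (180 − 142) = 147.43 → 147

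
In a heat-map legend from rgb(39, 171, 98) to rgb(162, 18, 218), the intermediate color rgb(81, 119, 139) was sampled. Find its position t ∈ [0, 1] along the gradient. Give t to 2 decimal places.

0.34

Invert the lerp on the G channel (largest span, 153): t = (119 − 171) / (18 − 171) = -52/-153 = 0.33987.
Check on R: (81 − 39)/(162 − 39) = 0.3415 ✓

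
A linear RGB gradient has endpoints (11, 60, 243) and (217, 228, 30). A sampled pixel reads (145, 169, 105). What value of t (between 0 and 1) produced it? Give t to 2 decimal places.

0.65

Invert the lerp on the B channel (largest span, 213): t = (105 − 243) / (30 − 243) = -138/-213 = 0.64789.
Check on R: (145 − 11)/(217 − 11) = 0.6505 ✓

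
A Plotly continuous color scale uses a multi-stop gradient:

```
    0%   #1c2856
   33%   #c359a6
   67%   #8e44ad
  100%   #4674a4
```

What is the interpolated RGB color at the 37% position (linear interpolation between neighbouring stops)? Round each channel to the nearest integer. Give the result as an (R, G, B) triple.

(189, 87, 167)

37% lies between the 33% and 67% stops, so the local fraction is t = (37 − 33)/(67 − 33) = 4/34 ≈ 0.1176.
#c359a6 → (195, 89, 166); #8e44ad → (142, 68, 173).
R = 195 + 0.1176 × (142 − 195) = 188.767 → 189
G = 89 + 0.1176 × (68 − 89) = 86.53 → 87
B = 166 + 0.1176 × (173 − 166) = 166.823 → 167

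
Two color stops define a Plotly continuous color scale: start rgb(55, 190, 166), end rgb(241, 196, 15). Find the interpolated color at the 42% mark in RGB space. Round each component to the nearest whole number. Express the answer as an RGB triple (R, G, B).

42% corresponds to t = 0.42.
R = 55 + 0.42 × (241 − 55) = 55 + 0.42 × 186 = 133.12 → 133
G = 190 + 0.42 × (196 − 190) = 190 + 0.42 × 6 = 192.52 → 193
B = 166 + 0.42 × (15 − 166) = 166 + 0.42 × -151 = 102.58 → 103
So the blended color is (133, 193, 103), about #85c167.

(133, 193, 103)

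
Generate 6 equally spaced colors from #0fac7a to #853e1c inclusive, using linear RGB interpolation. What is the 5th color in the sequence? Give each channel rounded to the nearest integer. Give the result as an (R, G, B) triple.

With 6 swatches and endpoints inclusive, swatch 5 sits at t = (5 − 1)/(6 − 1) = 4/5 ≈ 0.8.
#0fac7a → (15, 172, 122); #853e1c → (133, 62, 28).
R = 15 + 0.8 × (133 − 15) = 109.4 → 109
G = 172 + 0.8 × (62 − 172) = 84 → 84
B = 122 + 0.8 × (28 − 122) = 46.8 → 47

(109, 84, 47)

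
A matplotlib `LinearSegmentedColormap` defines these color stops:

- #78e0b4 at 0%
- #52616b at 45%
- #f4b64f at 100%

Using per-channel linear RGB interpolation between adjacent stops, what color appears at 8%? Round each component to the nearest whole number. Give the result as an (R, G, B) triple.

8% lies between the 0% and 45% stops, so the local fraction is t = (8 − 0)/(45 − 0) = 8/45 ≈ 0.1778.
#78e0b4 → (120, 224, 180); #52616b → (82, 97, 107).
R = 120 + 0.1778 × (82 − 120) = 113.244 → 113
G = 224 + 0.1778 × (97 − 224) = 201.419 → 201
B = 180 + 0.1778 × (107 − 180) = 167.021 → 167

(113, 201, 167)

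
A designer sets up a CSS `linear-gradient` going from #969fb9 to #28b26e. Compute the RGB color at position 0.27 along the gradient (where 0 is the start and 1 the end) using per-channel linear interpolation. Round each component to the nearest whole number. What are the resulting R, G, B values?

#969fb9 → (150, 159, 185); #28b26e → (40, 178, 110).
R = 150 + 0.27 × (40 − 150) = 150 + 0.27 × -110 = 120.3 → 120
G = 159 + 0.27 × (178 − 159) = 159 + 0.27 × 19 = 164.13 → 164
B = 185 + 0.27 × (110 − 185) = 185 + 0.27 × -75 = 164.75 → 165
So the blended color is (120, 164, 165), about #78a4a5.

(120, 164, 165)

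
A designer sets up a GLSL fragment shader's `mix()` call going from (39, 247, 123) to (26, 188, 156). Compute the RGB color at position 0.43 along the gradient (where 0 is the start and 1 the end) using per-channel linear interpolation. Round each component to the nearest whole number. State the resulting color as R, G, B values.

(33, 222, 137)

R = 39 + 0.43 × (26 − 39) = 39 + 0.43 × -13 = 33.41 → 33
G = 247 + 0.43 × (188 − 247) = 247 + 0.43 × -59 = 221.63 → 222
B = 123 + 0.43 × (156 − 123) = 123 + 0.43 × 33 = 137.19 → 137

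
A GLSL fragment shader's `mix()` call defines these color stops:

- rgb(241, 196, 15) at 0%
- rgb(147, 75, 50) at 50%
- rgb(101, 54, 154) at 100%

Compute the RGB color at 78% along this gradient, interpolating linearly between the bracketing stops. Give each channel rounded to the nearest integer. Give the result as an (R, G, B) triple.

(121, 63, 108)

78% lies between the 50% and 100% stops, so the local fraction is t = (78 − 50)/(100 − 50) = 28/50 ≈ 0.56.
R = 147 + 0.56 × (101 − 147) = 121.24 → 121
G = 75 + 0.56 × (54 − 75) = 63.24 → 63
B = 50 + 0.56 × (154 − 50) = 108.24 → 108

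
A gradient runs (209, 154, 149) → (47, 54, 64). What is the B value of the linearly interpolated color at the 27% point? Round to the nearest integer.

126

B = 149 + 0.27 × (64 − 149) = 126.05 → 126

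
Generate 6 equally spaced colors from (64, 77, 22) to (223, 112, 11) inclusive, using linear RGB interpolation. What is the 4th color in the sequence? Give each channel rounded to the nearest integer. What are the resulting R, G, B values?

With 6 swatches and endpoints inclusive, swatch 4 sits at t = (4 − 1)/(6 − 1) = 3/5 ≈ 0.6.
R = 64 + 0.6 × (223 − 64) = 159.4 → 159
G = 77 + 0.6 × (112 − 77) = 98 → 98
B = 22 + 0.6 × (11 − 22) = 15.4 → 15

(159, 98, 15)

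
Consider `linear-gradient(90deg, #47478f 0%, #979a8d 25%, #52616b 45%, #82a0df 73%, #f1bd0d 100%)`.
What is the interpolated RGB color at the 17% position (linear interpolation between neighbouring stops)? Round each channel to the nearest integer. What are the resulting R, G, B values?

(125, 127, 142)

17% lies between the 0% and 25% stops, so the local fraction is t = (17 − 0)/(25 − 0) = 17/25 ≈ 0.68.
#47478f → (71, 71, 143); #979a8d → (151, 154, 141).
R = 71 + 0.68 × (151 − 71) = 125.4 → 125
G = 71 + 0.68 × (154 − 71) = 127.44 → 127
B = 143 + 0.68 × (141 − 143) = 141.64 → 142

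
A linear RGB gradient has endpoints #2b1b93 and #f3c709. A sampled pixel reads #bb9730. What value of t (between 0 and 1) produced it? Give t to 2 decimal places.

0.72

Invert the lerp on the R channel (largest span, 200): t = (187 − 43) / (243 − 43) = 144/200 = 0.72.
Check on G: (151 − 27)/(199 − 27) = 0.7209 ✓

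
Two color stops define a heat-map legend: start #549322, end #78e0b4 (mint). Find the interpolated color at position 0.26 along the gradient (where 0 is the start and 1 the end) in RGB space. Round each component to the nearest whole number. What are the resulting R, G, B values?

#549322 → (84, 147, 34); #78e0b4 → (120, 224, 180).
R = 84 + 0.26 × (120 − 84) = 84 + 0.26 × 36 = 93.36 → 93
G = 147 + 0.26 × (224 − 147) = 147 + 0.26 × 77 = 167.02 → 167
B = 34 + 0.26 × (180 − 34) = 34 + 0.26 × 146 = 71.96 → 72

(93, 167, 72)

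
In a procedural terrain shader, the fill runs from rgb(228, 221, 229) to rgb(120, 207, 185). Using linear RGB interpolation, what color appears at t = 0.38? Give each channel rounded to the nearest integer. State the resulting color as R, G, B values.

R = 228 + 0.38 × (120 − 228) = 228 + 0.38 × -108 = 186.96 → 187
G = 221 + 0.38 × (207 − 221) = 221 + 0.38 × -14 = 215.68 → 216
B = 229 + 0.38 × (185 − 229) = 229 + 0.38 × -44 = 212.28 → 212

(187, 216, 212)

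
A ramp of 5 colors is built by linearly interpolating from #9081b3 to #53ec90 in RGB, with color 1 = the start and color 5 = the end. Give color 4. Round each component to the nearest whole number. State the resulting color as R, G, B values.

(98, 209, 153)

With 5 swatches and endpoints inclusive, swatch 4 sits at t = (4 − 1)/(5 − 1) = 3/4 ≈ 0.75.
#9081b3 → (144, 129, 179); #53ec90 → (83, 236, 144).
R = 144 + 0.75 × (83 − 144) = 98.25 → 98
G = 129 + 0.75 × (236 − 129) = 209.25 → 209
B = 179 + 0.75 × (144 − 179) = 152.75 → 153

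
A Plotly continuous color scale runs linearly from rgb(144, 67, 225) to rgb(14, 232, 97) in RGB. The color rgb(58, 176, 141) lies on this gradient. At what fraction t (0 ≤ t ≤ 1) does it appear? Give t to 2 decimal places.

0.66

Invert the lerp on the G channel (largest span, 165): t = (176 − 67) / (232 − 67) = 109/165 = 0.66061.
Check on R: (58 − 144)/(14 − 144) = 0.6615 ✓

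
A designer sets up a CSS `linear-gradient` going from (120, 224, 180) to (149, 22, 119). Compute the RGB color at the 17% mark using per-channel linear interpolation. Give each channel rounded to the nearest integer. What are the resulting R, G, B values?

17% corresponds to t = 0.17.
R = 120 + 0.17 × (149 − 120) = 120 + 0.17 × 29 = 124.93 → 125
G = 224 + 0.17 × (22 − 224) = 224 + 0.17 × -202 = 189.66 → 190
B = 180 + 0.17 × (119 − 180) = 180 + 0.17 × -61 = 169.63 → 170

(125, 190, 170)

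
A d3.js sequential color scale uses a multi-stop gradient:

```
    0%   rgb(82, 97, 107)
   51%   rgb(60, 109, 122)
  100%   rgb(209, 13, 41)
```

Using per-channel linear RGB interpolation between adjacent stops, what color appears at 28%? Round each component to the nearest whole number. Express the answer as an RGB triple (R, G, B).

28% lies between the 0% and 51% stops, so the local fraction is t = (28 − 0)/(51 − 0) = 28/51 ≈ 0.549.
R = 82 + 0.549 × (60 − 82) = 69.922 → 70
G = 97 + 0.549 × (109 − 97) = 103.588 → 104
B = 107 + 0.549 × (122 − 107) = 115.235 → 115

(70, 104, 115)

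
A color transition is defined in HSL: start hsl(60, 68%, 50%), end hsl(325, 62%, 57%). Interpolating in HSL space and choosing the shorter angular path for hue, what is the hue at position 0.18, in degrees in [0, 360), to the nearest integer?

Hue: 325 − 60 = 265°, but |265| > 180 so the shorter arc goes the other way: Δh = 265 − 360 = -95°.
H = 60 + 0.18 × (-95) = 42.9 → 43°

43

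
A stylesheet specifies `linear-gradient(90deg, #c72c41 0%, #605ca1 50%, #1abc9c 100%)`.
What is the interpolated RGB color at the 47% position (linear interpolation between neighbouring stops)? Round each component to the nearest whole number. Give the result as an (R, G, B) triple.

(102, 89, 155)

47% lies between the 0% and 50% stops, so the local fraction is t = (47 − 0)/(50 − 0) = 47/50 ≈ 0.94.
#c72c41 → (199, 44, 65); #605ca1 → (96, 92, 161).
R = 199 + 0.94 × (96 − 199) = 102.18 → 102
G = 44 + 0.94 × (92 − 44) = 89.12 → 89
B = 65 + 0.94 × (161 − 65) = 155.24 → 155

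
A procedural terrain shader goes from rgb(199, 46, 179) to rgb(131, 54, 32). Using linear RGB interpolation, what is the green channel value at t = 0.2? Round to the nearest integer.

48

G = 46 + 0.2 × (54 − 46) = 47.6 → 48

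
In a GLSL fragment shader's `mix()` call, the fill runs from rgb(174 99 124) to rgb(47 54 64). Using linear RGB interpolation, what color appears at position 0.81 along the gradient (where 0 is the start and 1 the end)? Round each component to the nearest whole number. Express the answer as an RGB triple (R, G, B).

(71, 63, 75)

R = 174 + 0.81 × (47 − 174) = 174 + 0.81 × -127 = 71.13 → 71
G = 99 + 0.81 × (54 − 99) = 99 + 0.81 × -45 = 62.55 → 63
B = 124 + 0.81 × (64 − 124) = 124 + 0.81 × -60 = 75.4 → 75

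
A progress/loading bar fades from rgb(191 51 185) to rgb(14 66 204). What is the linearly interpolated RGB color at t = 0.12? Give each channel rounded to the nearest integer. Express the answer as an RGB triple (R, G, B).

R = 191 + 0.12 × (14 − 191) = 191 + 0.12 × -177 = 169.76 → 170
G = 51 + 0.12 × (66 − 51) = 51 + 0.12 × 15 = 52.8 → 53
B = 185 + 0.12 × (204 − 185) = 185 + 0.12 × 19 = 187.28 → 187
So the blended color is (170, 53, 187), about #aa35bb.

(170, 53, 187)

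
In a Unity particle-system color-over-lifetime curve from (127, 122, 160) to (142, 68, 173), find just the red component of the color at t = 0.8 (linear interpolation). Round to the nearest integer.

R = 127 + 0.8 × (142 − 127) = 139 → 139

139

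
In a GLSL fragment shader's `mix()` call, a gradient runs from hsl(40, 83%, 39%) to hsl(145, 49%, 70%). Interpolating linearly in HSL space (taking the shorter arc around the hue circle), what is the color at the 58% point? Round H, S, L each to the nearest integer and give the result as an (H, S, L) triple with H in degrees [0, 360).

(101, 63, 57)

Hue arc: Δh = 145 − 40 = 105° (|Δh| ≤ 180, already the shorter path).
H = 40 + 0.58 × (105) = 100.9 → 101°
S = 83 + 0.58 × (49 − 83) = 63.28 → 63%
L = 39 + 0.58 × (70 − 39) = 56.98 → 57%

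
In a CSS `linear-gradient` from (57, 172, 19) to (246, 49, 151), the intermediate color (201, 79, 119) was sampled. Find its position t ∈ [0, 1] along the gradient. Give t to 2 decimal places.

Invert the lerp on the R channel (largest span, 189): t = (201 − 57) / (246 − 57) = 144/189 = 0.7619.
Check on G: (79 − 172)/(49 − 172) = 0.7561 ✓

0.76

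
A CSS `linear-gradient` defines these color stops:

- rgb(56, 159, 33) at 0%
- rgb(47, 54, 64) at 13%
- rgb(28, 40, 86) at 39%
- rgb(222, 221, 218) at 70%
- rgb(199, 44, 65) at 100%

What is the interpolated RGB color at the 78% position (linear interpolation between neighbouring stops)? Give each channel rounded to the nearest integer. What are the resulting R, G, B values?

(216, 174, 177)

78% lies between the 70% and 100% stops, so the local fraction is t = (78 − 70)/(100 − 70) = 8/30 ≈ 0.2667.
R = 222 + 0.2667 × (199 − 222) = 215.866 → 216
G = 221 + 0.2667 × (44 − 221) = 173.794 → 174
B = 218 + 0.2667 × (65 − 218) = 177.195 → 177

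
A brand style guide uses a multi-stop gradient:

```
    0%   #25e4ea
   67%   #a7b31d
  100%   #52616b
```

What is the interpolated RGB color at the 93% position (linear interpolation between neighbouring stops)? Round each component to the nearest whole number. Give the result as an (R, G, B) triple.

(100, 114, 90)

93% lies between the 67% and 100% stops, so the local fraction is t = (93 − 67)/(100 − 67) = 26/33 ≈ 0.7879.
#a7b31d → (167, 179, 29); #52616b → (82, 97, 107).
R = 167 + 0.7879 × (82 − 167) = 100.028 → 100
G = 179 + 0.7879 × (97 − 179) = 114.392 → 114
B = 29 + 0.7879 × (107 − 29) = 90.456 → 90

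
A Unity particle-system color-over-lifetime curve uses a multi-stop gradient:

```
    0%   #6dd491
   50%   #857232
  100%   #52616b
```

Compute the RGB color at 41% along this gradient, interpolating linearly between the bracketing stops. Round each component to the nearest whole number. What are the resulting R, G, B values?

(129, 132, 67)

41% lies between the 0% and 50% stops, so the local fraction is t = (41 − 0)/(50 − 0) = 41/50 ≈ 0.82.
#6dd491 → (109, 212, 145); #857232 → (133, 114, 50).
R = 109 + 0.82 × (133 − 109) = 128.68 → 129
G = 212 + 0.82 × (114 − 212) = 131.64 → 132
B = 145 + 0.82 × (50 − 145) = 67.1 → 67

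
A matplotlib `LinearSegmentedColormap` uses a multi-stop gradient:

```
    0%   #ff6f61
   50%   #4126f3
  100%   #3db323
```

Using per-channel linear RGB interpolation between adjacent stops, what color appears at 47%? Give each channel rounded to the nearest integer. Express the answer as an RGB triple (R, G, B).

47% lies between the 0% and 50% stops, so the local fraction is t = (47 − 0)/(50 − 0) = 47/50 ≈ 0.94.
#ff6f61 → (255, 111, 97); #4126f3 → (65, 38, 243).
R = 255 + 0.94 × (65 − 255) = 76.4 → 76
G = 111 + 0.94 × (38 − 111) = 42.38 → 42
B = 97 + 0.94 × (243 − 97) = 234.24 → 234

(76, 42, 234)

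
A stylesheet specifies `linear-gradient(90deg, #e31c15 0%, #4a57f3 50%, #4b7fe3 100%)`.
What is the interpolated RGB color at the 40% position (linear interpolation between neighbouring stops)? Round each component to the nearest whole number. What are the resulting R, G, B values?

40% lies between the 0% and 50% stops, so the local fraction is t = (40 − 0)/(50 − 0) = 40/50 ≈ 0.8.
#e31c15 → (227, 28, 21); #4a57f3 → (74, 87, 243).
R = 227 + 0.8 × (74 − 227) = 104.6 → 105
G = 28 + 0.8 × (87 − 28) = 75.2 → 75
B = 21 + 0.8 × (243 − 21) = 198.6 → 199

(105, 75, 199)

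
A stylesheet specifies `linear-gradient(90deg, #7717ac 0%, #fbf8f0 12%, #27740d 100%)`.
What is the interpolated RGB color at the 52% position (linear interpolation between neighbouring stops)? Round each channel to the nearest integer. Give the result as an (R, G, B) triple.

52% lies between the 12% and 100% stops, so the local fraction is t = (52 − 12)/(100 − 12) = 40/88 ≈ 0.4545.
#fbf8f0 → (251, 248, 240); #27740d → (39, 116, 13).
R = 251 + 0.4545 × (39 − 251) = 154.646 → 155
G = 248 + 0.4545 × (116 − 248) = 188.006 → 188
B = 240 + 0.4545 × (13 − 240) = 136.828 → 137

(155, 188, 137)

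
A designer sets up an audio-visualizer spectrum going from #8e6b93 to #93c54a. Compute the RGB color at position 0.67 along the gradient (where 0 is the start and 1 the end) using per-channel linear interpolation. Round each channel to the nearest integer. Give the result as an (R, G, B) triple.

(145, 167, 98)

#8e6b93 → (142, 107, 147); #93c54a → (147, 197, 74).
R = 142 + 0.67 × (147 − 142) = 142 + 0.67 × 5 = 145.35 → 145
G = 107 + 0.67 × (197 − 107) = 107 + 0.67 × 90 = 167.3 → 167
B = 147 + 0.67 × (74 − 147) = 147 + 0.67 × -73 = 98.09 → 98
So the blended color is (145, 167, 98), about #91a762.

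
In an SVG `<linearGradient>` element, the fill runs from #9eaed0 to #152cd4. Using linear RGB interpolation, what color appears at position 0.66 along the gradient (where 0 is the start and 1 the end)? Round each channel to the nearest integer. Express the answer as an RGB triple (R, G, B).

(68, 88, 211)

#9eaed0 → (158, 174, 208); #152cd4 → (21, 44, 212).
R = 158 + 0.66 × (21 − 158) = 158 + 0.66 × -137 = 67.58 → 68
G = 174 + 0.66 × (44 − 174) = 174 + 0.66 × -130 = 88.2 → 88
B = 208 + 0.66 × (212 − 208) = 208 + 0.66 × 4 = 210.64 → 211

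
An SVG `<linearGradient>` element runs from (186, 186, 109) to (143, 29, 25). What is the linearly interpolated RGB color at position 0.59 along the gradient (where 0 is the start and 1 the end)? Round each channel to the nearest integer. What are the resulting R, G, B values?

R = 186 + 0.59 × (143 − 186) = 186 + 0.59 × -43 = 160.63 → 161
G = 186 + 0.59 × (29 − 186) = 186 + 0.59 × -157 = 93.37 → 93
B = 109 + 0.59 × (25 − 109) = 109 + 0.59 × -84 = 59.44 → 59

(161, 93, 59)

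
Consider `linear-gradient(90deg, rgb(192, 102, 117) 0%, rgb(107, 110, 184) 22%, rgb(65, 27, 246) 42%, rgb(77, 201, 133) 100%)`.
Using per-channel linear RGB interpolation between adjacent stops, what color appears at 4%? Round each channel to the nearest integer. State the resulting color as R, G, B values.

4% lies between the 0% and 22% stops, so the local fraction is t = (4 − 0)/(22 − 0) = 4/22 ≈ 0.1818.
R = 192 + 0.1818 × (107 − 192) = 176.547 → 177
G = 102 + 0.1818 × (110 − 102) = 103.454 → 103
B = 117 + 0.1818 × (184 − 117) = 129.181 → 129

(177, 103, 129)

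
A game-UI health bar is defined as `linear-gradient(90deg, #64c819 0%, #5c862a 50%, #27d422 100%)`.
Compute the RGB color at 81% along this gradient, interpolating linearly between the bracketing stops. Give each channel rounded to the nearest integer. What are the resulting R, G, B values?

81% lies between the 50% and 100% stops, so the local fraction is t = (81 − 50)/(100 − 50) = 31/50 ≈ 0.62.
#5c862a → (92, 134, 42); #27d422 → (39, 212, 34).
R = 92 + 0.62 × (39 − 92) = 59.14 → 59
G = 134 + 0.62 × (212 − 134) = 182.36 → 182
B = 42 + 0.62 × (34 − 42) = 37.04 → 37

(59, 182, 37)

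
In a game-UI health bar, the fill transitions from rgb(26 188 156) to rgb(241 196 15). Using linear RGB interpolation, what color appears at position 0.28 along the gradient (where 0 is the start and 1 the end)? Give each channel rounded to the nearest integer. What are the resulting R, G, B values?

R = 26 + 0.28 × (241 − 26) = 26 + 0.28 × 215 = 86.2 → 86
G = 188 + 0.28 × (196 − 188) = 188 + 0.28 × 8 = 190.24 → 190
B = 156 + 0.28 × (15 − 156) = 156 + 0.28 × -141 = 116.52 → 117

(86, 190, 117)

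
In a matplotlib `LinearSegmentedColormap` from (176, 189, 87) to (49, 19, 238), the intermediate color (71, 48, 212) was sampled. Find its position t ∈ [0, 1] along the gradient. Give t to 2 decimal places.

0.83

Invert the lerp on the G channel (largest span, 170): t = (48 − 189) / (19 − 189) = -141/-170 = 0.82941.
Check on R: (71 − 176)/(49 − 176) = 0.8268 ✓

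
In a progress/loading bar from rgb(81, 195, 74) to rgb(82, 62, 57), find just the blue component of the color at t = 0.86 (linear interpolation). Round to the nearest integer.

59

B = 74 + 0.86 × (57 − 74) = 59.38 → 59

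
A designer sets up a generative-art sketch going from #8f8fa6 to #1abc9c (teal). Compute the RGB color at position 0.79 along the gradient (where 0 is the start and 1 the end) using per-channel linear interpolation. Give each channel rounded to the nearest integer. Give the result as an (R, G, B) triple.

#8f8fa6 → (143, 143, 166); #1abc9c → (26, 188, 156).
R = 143 + 0.79 × (26 − 143) = 143 + 0.79 × -117 = 50.57 → 51
G = 143 + 0.79 × (188 − 143) = 143 + 0.79 × 45 = 178.55 → 179
B = 166 + 0.79 × (156 − 166) = 166 + 0.79 × -10 = 158.1 → 158
So the blended color is (51, 179, 158), about #33b39e.

(51, 179, 158)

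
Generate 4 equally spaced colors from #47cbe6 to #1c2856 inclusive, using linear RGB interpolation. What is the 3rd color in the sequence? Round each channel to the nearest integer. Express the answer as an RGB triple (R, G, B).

(42, 94, 134)

With 4 swatches and endpoints inclusive, swatch 3 sits at t = (3 − 1)/(4 − 1) = 2/3 ≈ 0.6667.
#47cbe6 → (71, 203, 230); #1c2856 → (28, 40, 86).
R = 71 + 0.6667 × (28 − 71) = 42.332 → 42
G = 203 + 0.6667 × (40 − 203) = 94.328 → 94
B = 230 + 0.6667 × (86 − 230) = 133.995 → 134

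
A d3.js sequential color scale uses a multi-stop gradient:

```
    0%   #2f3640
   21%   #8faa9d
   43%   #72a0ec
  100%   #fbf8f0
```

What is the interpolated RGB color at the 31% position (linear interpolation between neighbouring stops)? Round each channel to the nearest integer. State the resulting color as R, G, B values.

(130, 165, 193)

31% lies between the 21% and 43% stops, so the local fraction is t = (31 − 21)/(43 − 21) = 10/22 ≈ 0.4545.
#8faa9d → (143, 170, 157); #72a0ec → (114, 160, 236).
R = 143 + 0.4545 × (114 − 143) = 129.82 → 130
G = 170 + 0.4545 × (160 − 170) = 165.455 → 165
B = 157 + 0.4545 × (236 − 157) = 192.906 → 193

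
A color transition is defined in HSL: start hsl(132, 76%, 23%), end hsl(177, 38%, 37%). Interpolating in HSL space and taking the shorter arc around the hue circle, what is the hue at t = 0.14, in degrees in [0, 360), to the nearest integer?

Hue arc: Δh = 177 − 132 = 45° (|Δh| ≤ 180, already the shorter path).
H = 132 + 0.14 × (45) = 138.3 → 138°

138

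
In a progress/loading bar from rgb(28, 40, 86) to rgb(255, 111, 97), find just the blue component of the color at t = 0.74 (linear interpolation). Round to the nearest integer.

B = 86 + 0.74 × (97 − 86) = 94.14 → 94

94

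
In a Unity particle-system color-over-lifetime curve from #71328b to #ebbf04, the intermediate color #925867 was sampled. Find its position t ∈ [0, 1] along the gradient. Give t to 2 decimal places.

Invert the lerp on the G channel (largest span, 141): t = (88 − 50) / (191 − 50) = 38/141 = 0.2695.
Check on R: (146 − 113)/(235 − 113) = 0.2705 ✓

0.27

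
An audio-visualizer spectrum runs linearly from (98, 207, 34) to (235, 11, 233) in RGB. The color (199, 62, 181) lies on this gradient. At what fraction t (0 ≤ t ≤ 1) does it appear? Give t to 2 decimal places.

0.74

Invert the lerp on the B channel (largest span, 199): t = (181 − 34) / (233 − 34) = 147/199 = 0.73869.
Check on R: (199 − 98)/(235 − 98) = 0.7372 ✓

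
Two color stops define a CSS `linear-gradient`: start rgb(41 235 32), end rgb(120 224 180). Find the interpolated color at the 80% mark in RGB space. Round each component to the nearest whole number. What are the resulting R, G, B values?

80% corresponds to t = 0.8.
R = 41 + 0.8 × (120 − 41) = 41 + 0.8 × 79 = 104.2 → 104
G = 235 + 0.8 × (224 − 235) = 235 + 0.8 × -11 = 226.2 → 226
B = 32 + 0.8 × (180 − 32) = 32 + 0.8 × 148 = 150.4 → 150

(104, 226, 150)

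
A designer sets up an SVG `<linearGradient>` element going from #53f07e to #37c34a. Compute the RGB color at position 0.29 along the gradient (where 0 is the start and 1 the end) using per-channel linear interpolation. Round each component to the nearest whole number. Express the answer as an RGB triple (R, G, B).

#53f07e → (83, 240, 126); #37c34a → (55, 195, 74).
R = 83 + 0.29 × (55 − 83) = 83 + 0.29 × -28 = 74.88 → 75
G = 240 + 0.29 × (195 − 240) = 240 + 0.29 × -45 = 226.95 → 227
B = 126 + 0.29 × (74 − 126) = 126 + 0.29 × -52 = 110.92 → 111

(75, 227, 111)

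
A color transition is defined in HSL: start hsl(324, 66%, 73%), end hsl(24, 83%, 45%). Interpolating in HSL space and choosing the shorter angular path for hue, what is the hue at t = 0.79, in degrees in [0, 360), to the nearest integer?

11

Hue: 24 − 324 = -300°, but |-300| > 180 so the shorter arc goes the other way: Δh = -300 + 360 = 60°.
H = 324 + 0.79 × (60) = 371.4 → 371 → 371 mod 360 = 11°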